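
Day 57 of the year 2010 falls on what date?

February 26, 2010

January has 31 days (57 − 31 = 26 remain).
26 into February → February 26.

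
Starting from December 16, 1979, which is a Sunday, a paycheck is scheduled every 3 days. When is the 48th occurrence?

May 5, 1980

The 48th occurrence is 47 intervals after the first: 47 × 3 = 141 days after December 16, 1979.
December has 31 days — 15 days to the end of December leaves 126.
January has 31 days (95 left).
February has 29 days (66 left).
March has 31 days (35 left).
April has 30 days (5 left).
5 days into May → May 5, 1980.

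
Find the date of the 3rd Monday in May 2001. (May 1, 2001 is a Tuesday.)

May 21, 2001

May 2001 begins on a Tuesday, so the first Monday is May 7 (6 days later).
The 3rd Monday is 2 weeks later: 7 + 14 = 21.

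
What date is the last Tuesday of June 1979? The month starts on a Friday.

June 26, 1979

June 1979 begins on a Friday, so the first Tuesday is June 5 (4 days later).
June 1979 has 30 days. Adding weeks: 5, 12, 19, 26 — the last one ≤ 30 is the 26th.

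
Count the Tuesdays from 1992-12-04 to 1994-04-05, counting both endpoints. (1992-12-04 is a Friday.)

1992-12-04 is a Friday; the first Tuesday on or after it is 1992-12-08 (4 days later).
From 1992-12-08 to 1994-04-05: 23 + 365 + 95 = 483 days (rest of 1992, 1993, to 1994-04-05 in 1994).
483 ÷ 7 = 69 full weeks with remainder 0, so 69 more Tuesdays after the first → 70.

70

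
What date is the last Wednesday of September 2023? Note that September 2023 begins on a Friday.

27 September 2023

September 2023 begins on a Friday, so the first Wednesday is September 6 (5 days later).
September 2023 has 30 days. Adding weeks: 6, 13, 20, 27 — the last one ≤ 30 is the 27th.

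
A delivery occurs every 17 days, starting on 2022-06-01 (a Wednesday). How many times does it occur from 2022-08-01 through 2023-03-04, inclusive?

Occurrences land 17·i days after 2022-06-01 for i = 0, 1, 2, …
2022-08-01 is 61 days after the start; 61 ÷ 17 = 3 remainder 10; since the remainder is 10, round up to i = 4. First occurrence in the window: #5 on 2022-08-08 (4×17 = 68 days in).
2023-03-04 is 276 days after the start; 276 ÷ 17 = 16 remainder 4. Last occurrence in the window: #17 on 2023-02-28.
Occurrences #5 through #17: 13 in total.

13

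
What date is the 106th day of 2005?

16 April 2005

January has 31 days (106 − 31 = 75 remain).
February has 28 days (75 − 28 = 47 remain).
March has 31 days (47 − 31 = 16 remain).
16 into April → April 16.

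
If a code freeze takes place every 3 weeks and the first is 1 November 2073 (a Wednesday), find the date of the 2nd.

The 2nd occurrence is 1 interval after the first: 1 × 21 = 21 days after 1 November 2073.
21 days later is 22 November 2073.

22 November 2073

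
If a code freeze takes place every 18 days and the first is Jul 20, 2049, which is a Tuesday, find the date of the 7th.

The 7th occurrence is 6 intervals after the first: 6 × 18 = 108 days after Jul 20, 2049.
Jul has 31 days — 11 days to the end of Jul leaves 97.
Aug has 31 days (66 left).
Sep has 30 days (36 left).
Oct has 31 days (5 left).
5 days into Nov → Nov 5, 2049.

Nov 5, 2049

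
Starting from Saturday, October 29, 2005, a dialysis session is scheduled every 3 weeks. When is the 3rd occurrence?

December 10, 2005

The 3rd occurrence is 2 intervals after the first: 2 × 21 = 42 days after October 29, 2005.
October has 31 days — 2 days to the end of October leaves 40.
November has 30 days (10 left).
10 days into December → December 10, 2005.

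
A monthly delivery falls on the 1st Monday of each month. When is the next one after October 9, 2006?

November 6, 2006

October 2006 starts on a Sunday, so its 1st Monday is October 2, 2006 (1 day in).
That is not after October 9, 2006, so look at November 2006.
November 2006 starts on a Wednesday, so its 1st Monday is November 6, 2006 (5 days in).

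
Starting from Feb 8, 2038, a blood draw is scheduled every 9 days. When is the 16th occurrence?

The 16th occurrence is 15 intervals after the first: 15 × 9 = 135 days after Feb 8, 2038.
Feb has 28 days — 20 days to the end of Feb leaves 115.
Mar has 31 days (84 left).
Apr has 30 days (54 left).
May has 31 days (23 left).
23 days into Jun → Jun 23, 2038.

Jun 23, 2038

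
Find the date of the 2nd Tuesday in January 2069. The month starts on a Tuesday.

January 2069 begins on a Tuesday, so the first Tuesday is January 1.
The 2nd Tuesday is 1 weeks later: 1 + 7 = 8.

8 January 2069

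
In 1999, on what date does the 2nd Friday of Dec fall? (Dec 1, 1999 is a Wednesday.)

Dec 1999 begins on a Wednesday, so the first Friday is Dec 3 (2 days later).
The 2nd Friday is 1 weeks later: 3 + 7 = 10.

Dec 10, 1999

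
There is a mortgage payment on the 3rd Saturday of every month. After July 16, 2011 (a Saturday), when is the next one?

August 20, 2011

July 2011 starts on a Friday; its first Saturday is the 2nd, so the 3rd Saturday is the 16th — July 16, 2011.
That is not after July 16, 2011, so look at August 2011.
August 2011 starts on a Monday; its first Saturday is the 6th, so the 3rd Saturday is the 20th — August 20, 2011.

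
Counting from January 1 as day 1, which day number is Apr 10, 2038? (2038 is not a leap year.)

100

Days in months before Apr: 31 + 28 + 31 = 90.
Plus 10 days into Apr → day 100.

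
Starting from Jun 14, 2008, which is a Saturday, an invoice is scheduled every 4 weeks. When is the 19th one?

Oct 31, 2009

The 19th occurrence is 18 intervals after the first: 18 × 28 = 504 days after Jun 14, 2008.
Jun has 30 days — 16 days to the end of Jun leaves 488.
From end of Jun to end of 2008 is 184 days (304 left).
Jan has 31 days (273 left).
Feb has 28 days (245 left).
Mar has 31 days (214 left).
Apr has 30 days (184 left).
May has 31 days (153 left).
Jun has 30 days (123 left).
Jul has 31 days (92 left).
Aug has 31 days (61 left).
Sep has 30 days (31 left).
31 days into Oct → Oct 31, 2009.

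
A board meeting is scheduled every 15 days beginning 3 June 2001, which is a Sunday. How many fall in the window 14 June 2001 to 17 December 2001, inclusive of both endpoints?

13

Occurrences land 15·i days after 3 June 2001 for i = 0, 1, 2, …
14 June 2001 is 11 days after the start; 11 ÷ 15 = 0 remainder 11; since the remainder is 11, round up to i = 1. First occurrence in the window: #2 on 18 June 2001 (1×15 = 15 days in).
17 December 2001 is 197 days after the start; 197 ÷ 15 = 13 remainder 2. Last occurrence in the window: #14 on 15 December 2001.
Occurrences #2 through #14: 13 in total.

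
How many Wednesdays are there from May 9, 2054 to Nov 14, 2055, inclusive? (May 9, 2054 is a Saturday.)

79

May 9, 2054 is a Saturday; the first Wednesday on or after it is May 13, 2054 (4 days later).
From May 13, 2054 to Nov 14, 2055: 232 + 318 = 550 days (rest of 2054, to Nov 14, 2055 in 2055).
550 ÷ 7 = 78 full weeks with remainder 4, so 78 more Wednesdays after the first → 79.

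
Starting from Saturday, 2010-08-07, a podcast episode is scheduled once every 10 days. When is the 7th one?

2010-10-06

The 7th occurrence is 6 intervals after the first: 6 × 10 = 60 days after 2010-08-07.
August has 31 days — 24 days to the end of August leaves 36.
September has 30 days (6 left).
6 days into October → 2010-10-06.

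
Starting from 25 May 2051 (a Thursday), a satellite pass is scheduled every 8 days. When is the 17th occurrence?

30 September 2051

The 17th occurrence is 16 intervals after the first: 16 × 8 = 128 days after 25 May 2051.
May has 31 days — 6 days to the end of May leaves 122.
June has 30 days (92 left).
July has 31 days (61 left).
August has 31 days (30 left).
30 days into September → 30 September 2051.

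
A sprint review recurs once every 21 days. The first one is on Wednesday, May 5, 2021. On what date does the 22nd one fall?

The 22nd occurrence is 21 intervals after the first: 21 × 21 = 441 days after May 5, 2021.
May has 31 days — 26 days to the end of May leaves 415.
From end of May to end of 2021 is 214 days (201 left).
Jan has 31 days (170 left).
Feb has 28 days (142 left).
Mar has 31 days (111 left).
Apr has 30 days (81 left).
May has 31 days (50 left).
Jun has 30 days (20 left).
20 days into Jul → Jul 20, 2022.

Jul 20, 2022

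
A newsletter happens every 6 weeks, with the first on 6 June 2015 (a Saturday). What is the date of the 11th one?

30 July 2016

The 11th occurrence is 10 intervals after the first: 10 × 42 = 420 days after 6 June 2015.
June has 30 days — 24 days to the end of June leaves 396.
July has 31 days (365 left).
August has 31 days (334 left).
September has 30 days (304 left).
October has 31 days (273 left).
November has 30 days (243 left).
December has 31 days (212 left).
January has 31 days (181 left).
February has 29 days (152 left).
March has 31 days (121 left).
April has 30 days (91 left).
May has 31 days (60 left).
June has 30 days (30 left).
30 days into July → 30 July 2016.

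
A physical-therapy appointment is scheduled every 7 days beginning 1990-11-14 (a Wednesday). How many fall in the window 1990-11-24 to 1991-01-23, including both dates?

Occurrences land 7·i days after 1990-11-14 for i = 0, 1, 2, …
1990-11-24 is 10 days after the start; 10 ÷ 7 = 1 remainder 3; since the remainder is 3, round up to i = 2. First occurrence in the window: #3 on 1990-11-28 (2×7 = 14 days in).
1991-01-23 is 70 days after the start; 70 ÷ 7 = 10 remainder 0. Last occurrence in the window: #11 on 1991-01-23.
Occurrences #3 through #11: 9 in total.

9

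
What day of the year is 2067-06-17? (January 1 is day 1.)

168

Days in months before June: 31 + 28 + 31 + 30 + 31 = 151.
Plus 17 days into June → day 168.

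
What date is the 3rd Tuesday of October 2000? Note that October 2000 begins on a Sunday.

October 2000 begins on a Sunday, so the first Tuesday is October 3 (2 days later).
The 3rd Tuesday is 2 weeks later: 3 + 14 = 17.

2000-10-17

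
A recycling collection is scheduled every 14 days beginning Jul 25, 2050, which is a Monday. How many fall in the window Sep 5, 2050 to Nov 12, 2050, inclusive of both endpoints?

Occurrences land 14·i days after Jul 25, 2050 for i = 0, 1, 2, …
Sep 5, 2050 is 42 days after the start; 42 ÷ 14 = 3 remainder 0. First occurrence in the window: #4 on Sep 5, 2050 (3×14 = 42 days in).
Nov 12, 2050 is 110 days after the start; 110 ÷ 14 = 7 remainder 12. Last occurrence in the window: #8 on Oct 31, 2050.
Occurrences #4 through #8: 5 in total.

5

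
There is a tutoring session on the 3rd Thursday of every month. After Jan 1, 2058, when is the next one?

Jan 17, 2058

Jan 2058 starts on a Tuesday; its first Thursday is the 3rd, so the 3rd Thursday is the 17th — Jan 17, 2058.
Jan 17, 2058 is after Jan 1, 2058, so that is the next one.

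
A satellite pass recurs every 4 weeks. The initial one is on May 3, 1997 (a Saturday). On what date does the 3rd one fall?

The 3rd occurrence is 2 intervals after the first: 2 × 28 = 56 days after May 3, 1997.
May has 31 days — 28 days to the end of May leaves 28.
28 days into Jun → Jun 28, 1997.

Jun 28, 1997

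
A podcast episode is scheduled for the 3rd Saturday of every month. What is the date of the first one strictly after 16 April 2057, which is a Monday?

April 2057 starts on a Sunday; its first Saturday is the 7th, so the 3rd Saturday is the 21st — 21 April 2057.
21 April 2057 is after 16 April 2057, so that is the next one.

21 April 2057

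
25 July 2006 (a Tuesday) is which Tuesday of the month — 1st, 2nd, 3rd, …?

4th

Day 25 falls in week ⌈25/7⌉ of the month.
Days 1–7 hold the 1st Tuesday, 8–14 the 2nd, 15–21 the 3rd, 22–28 the 4th, 29–31 the 5th.
25 is in the range for the 4th.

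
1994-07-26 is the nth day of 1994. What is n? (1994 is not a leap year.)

207

Days in months before July: 31 + 28 + 31 + 30 + 31 + 30 = 181.
Plus 26 days into July → day 207.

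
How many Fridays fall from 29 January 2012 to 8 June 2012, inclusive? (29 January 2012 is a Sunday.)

29 January 2012 is a Sunday; the first Friday on or after it is 3 February 2012 (5 days later).
From 3 February 2012 to 8 June 2012: 26 + 31 + 30 + 31 + 8 = 126 days (rest of February, March, April, May, June).
126 ÷ 7 = 18 full weeks with remainder 0, so 18 more Fridays after the first → 19.

19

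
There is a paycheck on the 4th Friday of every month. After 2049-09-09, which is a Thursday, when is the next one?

September 2049 starts on a Wednesday; its first Friday is the 3rd, so the 4th Friday is the 24th — 2049-09-24.
2049-09-24 is after 2049-09-09, so that is the next one.

2049-09-24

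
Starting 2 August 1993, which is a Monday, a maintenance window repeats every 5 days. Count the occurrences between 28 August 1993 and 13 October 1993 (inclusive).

9

Occurrences land 5·i days after 2 August 1993 for i = 0, 1, 2, …
28 August 1993 is 26 days after the start; 26 ÷ 5 = 5 remainder 1; since the remainder is 1, round up to i = 6. First occurrence in the window: #7 on 1 September 1993 (6×5 = 30 days in).
13 October 1993 is 72 days after the start; 72 ÷ 5 = 14 remainder 2. Last occurrence in the window: #15 on 11 October 1993.
Occurrences #7 through #15: 9 in total.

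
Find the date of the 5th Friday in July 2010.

July 30, 2010

July 2010 begins on a Thursday, so the first Friday is July 2 (1 day later).
The 5th Friday is 4 weeks later: 2 + 28 = 30.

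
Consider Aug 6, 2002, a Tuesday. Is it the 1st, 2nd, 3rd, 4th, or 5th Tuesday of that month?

1st

Day 6 falls in week ⌈6/7⌉ of the month.
Days 1–7 hold the 1st Tuesday, 8–14 the 2nd, 15–21 the 3rd, 22–28 the 4th, 29–31 the 5th.
6 is in the range for the 1st.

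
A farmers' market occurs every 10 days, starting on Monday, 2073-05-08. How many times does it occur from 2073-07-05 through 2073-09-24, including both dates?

8

Occurrences land 10·i days after 2073-05-08 for i = 0, 1, 2, …
2073-07-05 is 58 days after the start; 58 ÷ 10 = 5 remainder 8; since the remainder is 8, round up to i = 6. First occurrence in the window: #7 on 2073-07-07 (6×10 = 60 days in).
2073-09-24 is 139 days after the start; 139 ÷ 10 = 13 remainder 9. Last occurrence in the window: #14 on 2073-09-15.
Occurrences #7 through #14: 8 in total.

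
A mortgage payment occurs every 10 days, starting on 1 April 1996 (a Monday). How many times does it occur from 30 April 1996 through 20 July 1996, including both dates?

Occurrences land 10·i days after 1 April 1996 for i = 0, 1, 2, …
30 April 1996 is 29 days after the start; 29 ÷ 10 = 2 remainder 9; since the remainder is 9, round up to i = 3. First occurrence in the window: #4 on 1 May 1996 (3×10 = 30 days in).
20 July 1996 is 110 days after the start; 110 ÷ 10 = 11 remainder 0. Last occurrence in the window: #12 on 20 July 1996.
Occurrences #4 through #12: 9 in total.

9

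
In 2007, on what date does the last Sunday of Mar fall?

Mar 2007 begins on a Thursday, so the first Sunday is Mar 4 (3 days later).
Mar 2007 has 31 days. Adding weeks: 4, 11, 18, 25 — the last one ≤ 31 is the 25th.

Mar 25, 2007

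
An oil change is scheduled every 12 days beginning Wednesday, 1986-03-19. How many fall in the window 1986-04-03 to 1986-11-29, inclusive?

Occurrences land 12·i days after 1986-03-19 for i = 0, 1, 2, …
1986-04-03 is 15 days after the start; 15 ÷ 12 = 1 remainder 3; since the remainder is 3, round up to i = 2. First occurrence in the window: #3 on 1986-04-12 (2×12 = 24 days in).
1986-11-29 is 255 days after the start; 255 ÷ 12 = 21 remainder 3. Last occurrence in the window: #22 on 1986-11-26.
Occurrences #3 through #22: 20 in total.

20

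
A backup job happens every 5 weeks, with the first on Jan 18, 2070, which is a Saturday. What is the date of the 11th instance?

Jan 3, 2071

The 11th occurrence is 10 intervals after the first: 10 × 35 = 350 days after Jan 18, 2070.
Jan has 31 days — 13 days to the end of Jan leaves 337.
Feb has 28 days (309 left).
Mar has 31 days (278 left).
Apr has 30 days (248 left).
May has 31 days (217 left).
Jun has 30 days (187 left).
Jul has 31 days (156 left).
Aug has 31 days (125 left).
Sep has 30 days (95 left).
Oct has 31 days (64 left).
Nov has 30 days (34 left).
Dec has 31 days (3 left).
3 days into Jan → Jan 3, 2071.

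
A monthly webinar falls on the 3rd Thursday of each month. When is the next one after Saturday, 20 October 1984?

October 1984 starts on a Monday; its first Thursday is the 4th, so the 3rd Thursday is the 18th — 18 October 1984.
That is not after 20 October 1984, so look at November 1984.
November 1984 starts on a Thursday; its first Thursday is the 1st, so the 3rd Thursday is the 15th — 15 November 1984.

15 November 1984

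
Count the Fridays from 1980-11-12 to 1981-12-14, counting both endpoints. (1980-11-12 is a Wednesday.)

57

1980-11-12 is a Wednesday; the first Friday on or after it is 1980-11-14 (2 days later).
From 1980-11-14 to 1981-12-14: 47 + 348 = 395 days (rest of 1980, to 1981-12-14 in 1981).
395 ÷ 7 = 56 full weeks with remainder 3, so 56 more Fridays after the first → 57.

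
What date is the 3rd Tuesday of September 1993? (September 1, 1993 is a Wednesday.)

1993-09-21

September 1993 begins on a Wednesday, so the first Tuesday is September 7 (6 days later).
The 3rd Tuesday is 2 weeks later: 7 + 14 = 21.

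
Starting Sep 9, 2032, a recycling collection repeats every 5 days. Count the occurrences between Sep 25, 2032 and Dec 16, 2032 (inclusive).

16

Occurrences land 5·i days after Sep 9, 2032 for i = 0, 1, 2, …
Sep 25, 2032 is 16 days after the start; 16 ÷ 5 = 3 remainder 1; since the remainder is 1, round up to i = 4. First occurrence in the window: #5 on Sep 29, 2032 (4×5 = 20 days in).
Dec 16, 2032 is 98 days after the start; 98 ÷ 5 = 19 remainder 3. Last occurrence in the window: #20 on Dec 13, 2032.
Occurrences #5 through #20: 16 in total.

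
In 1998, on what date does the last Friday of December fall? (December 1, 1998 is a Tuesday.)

25 December 1998

December 1998 begins on a Tuesday, so the first Friday is December 4 (3 days later).
December 1998 has 31 days. Adding weeks: 4, 11, 18, 25 — the last one ≤ 31 is the 25th.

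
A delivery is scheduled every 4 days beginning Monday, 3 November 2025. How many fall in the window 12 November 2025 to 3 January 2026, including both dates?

Occurrences land 4·i days after 3 November 2025 for i = 0, 1, 2, …
12 November 2025 is 9 days after the start; 9 ÷ 4 = 2 remainder 1; since the remainder is 1, round up to i = 3. First occurrence in the window: #4 on 15 November 2025 (3×4 = 12 days in).
3 January 2026 is 61 days after the start; 61 ÷ 4 = 15 remainder 1. Last occurrence in the window: #16 on 2 January 2026.
Occurrences #4 through #16: 13 in total.

13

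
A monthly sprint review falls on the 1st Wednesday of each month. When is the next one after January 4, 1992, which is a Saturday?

February 5, 1992

January 1992 starts on a Wednesday, so its 1st Wednesday is January 1, 1992.
That is not after January 4, 1992, so look at February 1992.
February 1992 starts on a Saturday, so its 1st Wednesday is February 5, 1992 (4 days in).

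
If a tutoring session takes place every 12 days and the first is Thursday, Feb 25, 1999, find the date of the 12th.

Jul 7, 1999

The 12th occurrence is 11 intervals after the first: 11 × 12 = 132 days after Feb 25, 1999.
Feb has 28 days — 3 days to the end of Feb leaves 129.
Mar has 31 days (98 left).
Apr has 30 days (68 left).
May has 31 days (37 left).
Jun has 30 days (7 left).
7 days into Jul → Jul 7, 1999.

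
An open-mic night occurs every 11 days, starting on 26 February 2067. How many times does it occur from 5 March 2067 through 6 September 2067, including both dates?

17

Occurrences land 11·i days after 26 February 2067 for i = 0, 1, 2, …
5 March 2067 is 7 days after the start; 7 ÷ 11 = 0 remainder 7; since the remainder is 7, round up to i = 1. First occurrence in the window: #2 on 9 March 2067 (1×11 = 11 days in).
6 September 2067 is 192 days after the start; 192 ÷ 11 = 17 remainder 5. Last occurrence in the window: #18 on 1 September 2067.
Occurrences #2 through #18: 17 in total.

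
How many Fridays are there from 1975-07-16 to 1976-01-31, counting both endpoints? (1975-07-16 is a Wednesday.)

1975-07-16 is a Wednesday; the first Friday on or after it is 1975-07-18 (2 days later).
From 1975-07-18 to 1976-01-31: 13 + 31 + 30 + 31 + 30 + 31 + 31 = 197 days (rest of July, August, September, October, November, December, January).
197 ÷ 7 = 28 full weeks with remainder 1, so 28 more Fridays after the first → 29.

29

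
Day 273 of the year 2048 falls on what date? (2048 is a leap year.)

Jan has 31 days (273 − 31 = 242 remain).
Feb has 29 days (242 − 29 = 213 remain).
Mar has 31 days (213 − 31 = 182 remain).
Apr has 30 days (182 − 30 = 152 remain).
May has 31 days (152 − 31 = 121 remain).
Jun has 30 days (121 − 30 = 91 remain).
Jul has 31 days (91 − 31 = 60 remain).
Aug has 31 days (60 − 31 = 29 remain).
29 into Sep → Sep 29.

Sep 29, 2048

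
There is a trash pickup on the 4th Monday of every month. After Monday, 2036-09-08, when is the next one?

September 2036 starts on a Monday; its first Monday is the 1st, so the 4th Monday is the 22nd — 2036-09-22.
2036-09-22 is after 2036-09-08, so that is the next one.

2036-09-22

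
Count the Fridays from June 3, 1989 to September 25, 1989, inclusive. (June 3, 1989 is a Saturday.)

June 3, 1989 is a Saturday; the first Friday on or after it is June 9, 1989 (6 days later).
From June 9, 1989 to September 25, 1989: 21 + 31 + 31 + 25 = 108 days (rest of June, July, August, September).
108 ÷ 7 = 15 full weeks with remainder 3, so 15 more Fridays after the first → 16.

16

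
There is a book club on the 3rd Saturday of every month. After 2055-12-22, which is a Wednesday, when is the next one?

2056-01-15

December 2055 starts on a Wednesday; its first Saturday is the 4th, so the 3rd Saturday is the 18th — 2055-12-18.
That is not after 2055-12-22, so look at January 2056.
January 2056 starts on a Saturday; its first Saturday is the 1st, so the 3rd Saturday is the 15th — 2056-01-15.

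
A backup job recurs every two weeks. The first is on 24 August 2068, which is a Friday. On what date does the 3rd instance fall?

The 3rd occurrence is 2 intervals after the first: 2 × 14 = 28 days after 24 August 2068.
August has 31 days — 7 days to the end of August leaves 21.
21 days into September → 21 September 2068.

21 September 2068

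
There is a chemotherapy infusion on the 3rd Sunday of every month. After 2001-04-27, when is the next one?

2001-05-20

April 2001 starts on a Sunday; its first Sunday is the 1st, so the 3rd Sunday is the 15th — 2001-04-15.
That is not after 2001-04-27, so look at May 2001.
May 2001 starts on a Tuesday; its first Sunday is the 6th, so the 3rd Sunday is the 20th — 2001-05-20.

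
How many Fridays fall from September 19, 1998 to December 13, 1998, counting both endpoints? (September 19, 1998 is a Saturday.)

September 19, 1998 is a Saturday; the first Friday on or after it is September 25, 1998 (6 days later).
From September 25, 1998 to December 13, 1998: 5 + 31 + 30 + 13 = 79 days (rest of September, October, November, December).
79 ÷ 7 = 11 full weeks with remainder 2, so 11 more Fridays after the first → 12.

12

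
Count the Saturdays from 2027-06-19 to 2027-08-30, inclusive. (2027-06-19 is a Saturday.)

2027-06-19 is a Saturday; the first Saturday on or after it is 2027-06-19.
From 2027-06-19 to 2027-08-30: 11 + 31 + 30 = 72 days (rest of June, July, August).
72 ÷ 7 = 10 full weeks with remainder 2, so 10 more Saturdays after the first → 11.

11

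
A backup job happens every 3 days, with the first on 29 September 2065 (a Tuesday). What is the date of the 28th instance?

19 December 2065

The 28th occurrence is 27 intervals after the first: 27 × 3 = 81 days after 29 September 2065.
September has 30 days — 1 day to the end of September leaves 80.
October has 31 days (49 left).
November has 30 days (19 left).
19 days into December → 19 December 2065.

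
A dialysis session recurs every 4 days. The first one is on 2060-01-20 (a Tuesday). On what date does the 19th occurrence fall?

2060-04-01

The 19th occurrence is 18 intervals after the first: 18 × 4 = 72 days after 2060-01-20.
January has 31 days — 11 days to the end of January leaves 61.
February has 29 days (32 left).
March has 31 days (1 left).
1 day into April → 2060-04-01.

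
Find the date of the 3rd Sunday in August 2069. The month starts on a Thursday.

August 2069 begins on a Thursday, so the first Sunday is August 4 (3 days later).
The 3rd Sunday is 2 weeks later: 4 + 14 = 18.

18 August 2069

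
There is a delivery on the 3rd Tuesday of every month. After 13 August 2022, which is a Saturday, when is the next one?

August 2022 starts on a Monday; its first Tuesday is the 2nd, so the 3rd Tuesday is the 16th — 16 August 2022.
16 August 2022 is after 13 August 2022, so that is the next one.

16 August 2022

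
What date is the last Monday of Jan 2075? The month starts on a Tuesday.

Jan 2075 begins on a Tuesday, so the first Monday is Jan 7 (6 days later).
Jan 2075 has 31 days. Adding weeks: 7, 14, 21, 28 — the last one ≤ 31 is the 28th.

Jan 28, 2075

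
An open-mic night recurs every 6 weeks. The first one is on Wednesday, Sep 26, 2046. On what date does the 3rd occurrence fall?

The 3rd occurrence is 2 intervals after the first: 2 × 42 = 84 days after Sep 26, 2046.
Sep has 30 days — 4 days to the end of Sep leaves 80.
Oct has 31 days (49 left).
Nov has 30 days (19 left).
19 days into Dec → Dec 19, 2046.

Dec 19, 2046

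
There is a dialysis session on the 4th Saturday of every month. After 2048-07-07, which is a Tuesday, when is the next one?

2048-07-25

July 2048 starts on a Wednesday; its first Saturday is the 4th, so the 4th Saturday is the 25th — 2048-07-25.
2048-07-25 is after 2048-07-07, so that is the next one.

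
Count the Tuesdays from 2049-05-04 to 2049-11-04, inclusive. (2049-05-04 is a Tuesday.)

2049-05-04 is a Tuesday; the first Tuesday on or after it is 2049-05-04.
From 2049-05-04 to 2049-11-04: 27 + 30 + 31 + 31 + 30 + 31 + 4 = 184 days (rest of May, June, July, August, September, October, November).
184 ÷ 7 = 26 full weeks with remainder 2, so 26 more Tuesdays after the first → 27.

27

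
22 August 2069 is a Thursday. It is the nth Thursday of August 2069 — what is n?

4th

Day 22 falls in week ⌈22/7⌉ of the month.
Days 1–7 hold the 1st Thursday, 8–14 the 2nd, 15–21 the 3rd, 22–28 the 4th, 29–31 the 5th.
22 is in the range for the 4th.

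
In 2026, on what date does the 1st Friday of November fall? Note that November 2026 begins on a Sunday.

2026-11-06

November 2026 begins on a Sunday, so the first Friday is November 6 (5 days later).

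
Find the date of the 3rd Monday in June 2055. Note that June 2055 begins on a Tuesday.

21 June 2055

June 2055 begins on a Tuesday, so the first Monday is June 7 (6 days later).
The 3rd Monday is 2 weeks later: 7 + 14 = 21.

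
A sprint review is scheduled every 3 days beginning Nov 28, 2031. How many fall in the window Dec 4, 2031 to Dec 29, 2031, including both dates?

9

Occurrences land 3·i days after Nov 28, 2031 for i = 0, 1, 2, …
Dec 4, 2031 is 6 days after the start; 6 ÷ 3 = 2 remainder 0. First occurrence in the window: #3 on Dec 4, 2031 (2×3 = 6 days in).
Dec 29, 2031 is 31 days after the start; 31 ÷ 3 = 10 remainder 1. Last occurrence in the window: #11 on Dec 28, 2031.
Occurrences #3 through #11: 9 in total.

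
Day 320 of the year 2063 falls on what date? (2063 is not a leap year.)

16 November 2063

January has 31 days (320 − 31 = 289 remain).
February has 28 days (289 − 28 = 261 remain).
March has 31 days (261 − 31 = 230 remain).
April has 30 days (230 − 30 = 200 remain).
May has 31 days (200 − 31 = 169 remain).
June has 30 days (169 − 30 = 139 remain).
July has 31 days (139 − 31 = 108 remain).
August has 31 days (108 − 31 = 77 remain).
September has 30 days (77 − 30 = 47 remain).
October has 31 days (47 − 31 = 16 remain).
16 into November → November 16.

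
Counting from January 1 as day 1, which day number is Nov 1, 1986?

Days in months before Nov: 31 + 28 + 31 + 30 + 31 + 30 + 31 + 31 + 30 + 31 = 304.
Plus 1 day into Nov → day 305.

305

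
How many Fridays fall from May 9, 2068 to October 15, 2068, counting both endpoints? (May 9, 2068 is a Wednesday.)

23

May 9, 2068 is a Wednesday; the first Friday on or after it is May 11, 2068 (2 days later).
From May 11, 2068 to October 15, 2068: 20 + 30 + 31 + 31 + 30 + 15 = 157 days (rest of May, June, July, August, September, October).
157 ÷ 7 = 22 full weeks with remainder 3, so 22 more Fridays after the first → 23.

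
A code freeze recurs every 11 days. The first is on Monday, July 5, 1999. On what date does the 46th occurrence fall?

The 46th occurrence is 45 intervals after the first: 45 × 11 = 495 days after July 5, 1999.
July has 31 days — 26 days to the end of July leaves 469.
From end of July to end of 1999 is 153 days (316 left).
January has 31 days (285 left).
February has 29 days (256 left).
March has 31 days (225 left).
April has 30 days (195 left).
May has 31 days (164 left).
June has 30 days (134 left).
July has 31 days (103 left).
August has 31 days (72 left).
September has 30 days (42 left).
October has 31 days (11 left).
11 days into November → November 11, 2000.

November 11, 2000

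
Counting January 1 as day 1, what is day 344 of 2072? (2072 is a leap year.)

December 9, 2072

January has 31 days (344 − 31 = 313 remain).
February has 29 days (313 − 29 = 284 remain).
March has 31 days (284 − 31 = 253 remain).
April has 30 days (253 − 30 = 223 remain).
May has 31 days (223 − 31 = 192 remain).
June has 30 days (192 − 30 = 162 remain).
July has 31 days (162 − 31 = 131 remain).
August has 31 days (131 − 31 = 100 remain).
September has 30 days (100 − 30 = 70 remain).
October has 31 days (70 − 31 = 39 remain).
November has 30 days (39 − 30 = 9 remain).
9 into December → December 9.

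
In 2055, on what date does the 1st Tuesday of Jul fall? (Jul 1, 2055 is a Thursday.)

Jul 2055 begins on a Thursday, so the first Tuesday is Jul 6 (5 days later).

Jul 6, 2055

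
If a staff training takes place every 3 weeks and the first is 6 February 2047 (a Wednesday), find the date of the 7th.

12 June 2047

The 7th occurrence is 6 intervals after the first: 6 × 21 = 126 days after 6 February 2047.
February has 28 days — 22 days to the end of February leaves 104.
March has 31 days (73 left).
April has 30 days (43 left).
May has 31 days (12 left).
12 days into June → 12 June 2047.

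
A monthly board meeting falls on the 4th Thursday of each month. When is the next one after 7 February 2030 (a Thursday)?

28 February 2030

February 2030 starts on a Friday; its first Thursday is the 7th, so the 4th Thursday is the 28th — 28 February 2030.
28 February 2030 is after 7 February 2030, so that is the next one.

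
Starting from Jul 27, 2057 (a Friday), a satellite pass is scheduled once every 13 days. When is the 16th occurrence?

The 16th occurrence is 15 intervals after the first: 15 × 13 = 195 days after Jul 27, 2057.
Jul has 31 days — 4 days to the end of Jul leaves 191.
Aug has 31 days (160 left).
Sep has 30 days (130 left).
Oct has 31 days (99 left).
Nov has 30 days (69 left).
Dec has 31 days (38 left).
Jan has 31 days (7 left).
7 days into Feb → Feb 7, 2058.

Feb 7, 2058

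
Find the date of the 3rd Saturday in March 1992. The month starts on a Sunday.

March 1992 begins on a Sunday, so the first Saturday is March 7 (6 days later).
The 3rd Saturday is 2 weeks later: 7 + 14 = 21.

March 21, 1992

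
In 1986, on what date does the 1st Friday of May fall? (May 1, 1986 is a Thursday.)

May 1986 begins on a Thursday, so the first Friday is May 2 (1 day later).

May 2, 1986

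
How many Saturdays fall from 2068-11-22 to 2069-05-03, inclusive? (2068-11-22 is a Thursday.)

2068-11-22 is a Thursday; the first Saturday on or after it is 2068-11-24 (2 days later).
From 2068-11-24 to 2069-05-03: 6 + 31 + 31 + 28 + 31 + 30 + 3 = 160 days (rest of November, December, January, February, March, April, May).
160 ÷ 7 = 22 full weeks with remainder 6, so 22 more Saturdays after the first → 23.

23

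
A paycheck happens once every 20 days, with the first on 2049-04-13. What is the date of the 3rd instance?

2049-05-23

The 3rd occurrence is 2 intervals after the first: 2 × 20 = 40 days after 2049-04-13.
April has 30 days — 17 days to the end of April leaves 23.
23 days into May → 2049-05-23.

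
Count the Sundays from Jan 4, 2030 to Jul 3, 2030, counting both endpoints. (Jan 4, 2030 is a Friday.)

Jan 4, 2030 is a Friday; the first Sunday on or after it is Jan 6, 2030 (2 days later).
From Jan 6, 2030 to Jul 3, 2030: 25 + 28 + 31 + 30 + 31 + 30 + 3 = 178 days (rest of Jan, Feb, Mar, Apr, May, Jun, Jul).
178 ÷ 7 = 25 full weeks with remainder 3, so 25 more Sundays after the first → 26.

26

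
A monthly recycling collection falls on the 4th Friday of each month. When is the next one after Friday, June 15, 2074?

June 22, 2074

June 2074 starts on a Friday; its first Friday is the 1st, so the 4th Friday is the 22nd — June 22, 2074.
June 22, 2074 is after June 15, 2074, so that is the next one.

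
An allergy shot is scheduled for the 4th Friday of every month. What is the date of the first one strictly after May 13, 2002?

May 24, 2002

May 2002 starts on a Wednesday; its first Friday is the 3rd, so the 4th Friday is the 24th — May 24, 2002.
May 24, 2002 is after May 13, 2002, so that is the next one.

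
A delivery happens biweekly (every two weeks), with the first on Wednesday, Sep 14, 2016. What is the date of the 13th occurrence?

Mar 1, 2017

The 13th occurrence is 12 intervals after the first: 12 × 14 = 168 days after Sep 14, 2016.
Sep has 30 days — 16 days to the end of Sep leaves 152.
Oct has 31 days (121 left).
Nov has 30 days (91 left).
Dec has 31 days (60 left).
Jan has 31 days (29 left).
Feb has 28 days (1 left).
1 day into Mar → Mar 1, 2017.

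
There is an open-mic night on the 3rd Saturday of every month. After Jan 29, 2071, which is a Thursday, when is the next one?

Jan 2071 starts on a Thursday; its first Saturday is the 3rd, so the 3rd Saturday is the 17th — Jan 17, 2071.
That is not after Jan 29, 2071, so look at Feb 2071.
Feb 2071 starts on a Sunday; its first Saturday is the 7th, so the 3rd Saturday is the 21st — Feb 21, 2071.

Feb 21, 2071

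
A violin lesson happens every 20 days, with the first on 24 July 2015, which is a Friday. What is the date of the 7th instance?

21 November 2015

The 7th occurrence is 6 intervals after the first: 6 × 20 = 120 days after 24 July 2015.
July has 31 days — 7 days to the end of July leaves 113.
August has 31 days (82 left).
September has 30 days (52 left).
October has 31 days (21 left).
21 days into November → 21 November 2015.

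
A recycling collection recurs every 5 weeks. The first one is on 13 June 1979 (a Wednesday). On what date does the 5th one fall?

The 5th occurrence is 4 intervals after the first: 4 × 35 = 140 days after 13 June 1979.
June has 30 days — 17 days to the end of June leaves 123.
July has 31 days (92 left).
August has 31 days (61 left).
September has 30 days (31 left).
31 days into October → 31 October 1979.

31 October 1979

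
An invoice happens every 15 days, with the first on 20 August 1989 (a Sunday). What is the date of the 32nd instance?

28 November 1990

The 32nd occurrence is 31 intervals after the first: 31 × 15 = 465 days after 20 August 1989.
August has 31 days — 11 days to the end of August leaves 454.
From end of August to end of 1989 is 122 days (332 left).
January has 31 days (301 left).
February has 28 days (273 left).
March has 31 days (242 left).
April has 30 days (212 left).
May has 31 days (181 left).
June has 30 days (151 left).
July has 31 days (120 left).
August has 31 days (89 left).
September has 30 days (59 left).
October has 31 days (28 left).
28 days into November → 28 November 1990.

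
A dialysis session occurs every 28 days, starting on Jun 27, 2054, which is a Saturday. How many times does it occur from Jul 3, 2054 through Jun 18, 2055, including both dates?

Occurrences land 28·i days after Jun 27, 2054 for i = 0, 1, 2, …
Jul 3, 2054 is 6 days after the start; 6 ÷ 28 = 0 remainder 6; since the remainder is 6, round up to i = 1. First occurrence in the window: #2 on Jul 25, 2054 (1×28 = 28 days in).
Jun 18, 2055 is 356 days after the start; 356 ÷ 28 = 12 remainder 20. Last occurrence in the window: #13 on May 29, 2055.
Occurrences #2 through #13: 12 in total.

12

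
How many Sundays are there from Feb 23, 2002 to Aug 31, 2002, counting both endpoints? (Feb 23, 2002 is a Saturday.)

27

Feb 23, 2002 is a Saturday; the first Sunday on or after it is Feb 24, 2002 (1 day later).
From Feb 24, 2002 to Aug 31, 2002: 4 + 31 + 30 + 31 + 30 + 31 + 31 = 188 days (rest of Feb, Mar, Apr, May, Jun, Jul, Aug).
188 ÷ 7 = 26 full weeks with remainder 6, so 26 more Sundays after the first → 27.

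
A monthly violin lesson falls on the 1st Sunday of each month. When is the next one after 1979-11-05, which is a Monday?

1979-12-02

November 1979 starts on a Thursday, so its 1st Sunday is 1979-11-04 (3 days in).
That is not after 1979-11-05, so look at December 1979.
December 1979 starts on a Saturday, so its 1st Sunday is 1979-12-02 (1 day in).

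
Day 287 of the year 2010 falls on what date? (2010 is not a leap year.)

January has 31 days (287 − 31 = 256 remain).
February has 28 days (256 − 28 = 228 remain).
March has 31 days (228 − 31 = 197 remain).
April has 30 days (197 − 30 = 167 remain).
May has 31 days (167 − 31 = 136 remain).
June has 30 days (136 − 30 = 106 remain).
July has 31 days (106 − 31 = 75 remain).
August has 31 days (75 − 31 = 44 remain).
September has 30 days (44 − 30 = 14 remain).
14 into October → October 14.

14 October 2010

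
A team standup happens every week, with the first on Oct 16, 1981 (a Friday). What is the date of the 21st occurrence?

Mar 5, 1982

The 21st occurrence is 20 intervals after the first: 20 × 7 = 140 days after Oct 16, 1981.
Oct has 31 days — 15 days to the end of Oct leaves 125.
Nov has 30 days (95 left).
Dec has 31 days (64 left).
Jan has 31 days (33 left).
Feb has 28 days (5 left).
5 days into Mar → Mar 5, 1982.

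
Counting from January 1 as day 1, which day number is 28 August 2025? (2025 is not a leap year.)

240

Days in months before August: 31 + 28 + 31 + 30 + 31 + 30 + 31 = 212.
Plus 28 days into August → day 240.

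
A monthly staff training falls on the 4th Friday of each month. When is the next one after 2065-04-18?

April 2065 starts on a Wednesday; its first Friday is the 3rd, so the 4th Friday is the 24th — 2065-04-24.
2065-04-24 is after 2065-04-18, so that is the next one.

2065-04-24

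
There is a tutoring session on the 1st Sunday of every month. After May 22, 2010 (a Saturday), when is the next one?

Jun 6, 2010

May 2010 starts on a Saturday, so its 1st Sunday is May 2, 2010 (1 day in).
That is not after May 22, 2010, so look at Jun 2010.
Jun 2010 starts on a Tuesday, so its 1st Sunday is Jun 6, 2010 (5 days in).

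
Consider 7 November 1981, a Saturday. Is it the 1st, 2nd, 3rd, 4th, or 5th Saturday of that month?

Day 7 falls in week ⌈7/7⌉ of the month.
Days 1–7 hold the 1st Saturday, 8–14 the 2nd, 15–21 the 3rd, 22–28 the 4th, 29–31 the 5th.
7 is in the range for the 1st.

1st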